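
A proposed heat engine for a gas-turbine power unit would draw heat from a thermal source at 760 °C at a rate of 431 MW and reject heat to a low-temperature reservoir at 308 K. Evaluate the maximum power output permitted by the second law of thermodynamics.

T_H = 760 °C → 760 + 273.15 = 1033.15 K.
The second-law ceiling is the Carnot efficiency, η_max = 1 − T_C/T_H = 1 − 308.00/1033.15 = 0.7019.
W_max = η_max · Q_H = 0.7019 × 431 = 303 MW.

Ẇ_max ≈ 303 MW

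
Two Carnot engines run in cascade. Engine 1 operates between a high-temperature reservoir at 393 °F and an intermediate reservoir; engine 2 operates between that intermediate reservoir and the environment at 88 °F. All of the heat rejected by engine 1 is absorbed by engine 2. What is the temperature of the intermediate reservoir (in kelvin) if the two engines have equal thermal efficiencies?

T_m ≈ 380 K

T_H = 393 °F → (393 − 32) × 5/9 = 200.56 °C = 473.71 K.
T_C = 88 °F → (88 − 32) × 5/9 = 31.11 °C = 304.26 K.
Equal efficiencies require 1 − T_m/T_H = 1 − T_C/T_m, i.e. T_m/T_H = T_C/T_m, so T_m = √(T_H·T_C) = √(473.71 × 304.26) = 380 K.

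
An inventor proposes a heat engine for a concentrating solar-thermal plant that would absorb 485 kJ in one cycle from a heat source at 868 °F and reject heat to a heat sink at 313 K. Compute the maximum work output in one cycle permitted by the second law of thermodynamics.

W_max ≈ 279 kJ

T_H = 868 °F → (868 − 32) × 5/9 = 464.44 °C = 737.59 K.
The second-law ceiling is the Carnot efficiency, η_max = 1 − T_C/T_H = 1 − 313.00/737.59 = 0.5756.
W_max = η_max · Q_H = 0.5756 × 485 = 279 kJ.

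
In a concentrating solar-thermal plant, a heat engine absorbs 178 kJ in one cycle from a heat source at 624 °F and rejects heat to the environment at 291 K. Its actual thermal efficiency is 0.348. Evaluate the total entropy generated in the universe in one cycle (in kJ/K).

T_H = 624 °F → (624 − 32) × 5/9 = 328.89 °C = 602.04 K.
W = η·Q_H = 0.348 × 178 = 61.94 kJ, so Q_C = Q_H − W = 116.1 kJ.
Reservoir entropy changes: ΔS_H = −Q_H/T_H = −178/602.04 = -0.2957 kJ/K and ΔS_C = +Q_C/T_C = 116.1/291.00 = 0.3988 kJ/K.
ΔS_univ = −Q_H/T_H + Q_C/T_C = 0.103 kJ/K (> 0, since η = 0.348 < η_Carnot = 0.517).

ΔS_univ ≈ 0.103 kJ/K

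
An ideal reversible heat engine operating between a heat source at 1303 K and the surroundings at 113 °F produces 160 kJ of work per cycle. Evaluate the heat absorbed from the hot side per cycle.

T_C = 113 °F → (113 − 32) × 5/9 = 45.00 °C = 318.15 K.
The Carnot efficiency is η = 1 − T_C/T_H = 1 − 318.15/1303.00 = 0.7558.
Q_H = W/η = 160/0.7558 = 211.7 kJ.

Q_H ≈ 211.7 kJ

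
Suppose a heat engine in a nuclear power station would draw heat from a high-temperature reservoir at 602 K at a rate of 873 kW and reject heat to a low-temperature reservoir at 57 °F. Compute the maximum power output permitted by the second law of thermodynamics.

Ẇ_max ≈ 457 kW

T_C = 57 °F → (57 − 32) × 5/9 = 13.89 °C = 287.04 K.
The second-law ceiling is the Carnot efficiency, η_max = 1 − T_C/T_H = 1 − 287.04/602.00 = 0.5232.
W_max = η_max · Q_H = 0.5232 × 873 = 457 kW.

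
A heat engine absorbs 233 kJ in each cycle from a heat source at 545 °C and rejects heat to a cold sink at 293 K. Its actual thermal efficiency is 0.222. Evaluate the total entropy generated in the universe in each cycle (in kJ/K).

ΔS_univ ≈ 0.3339 kJ/K

T_H = 545 °C → 545 + 273.15 = 818.15 K.
W = η·Q_H = 0.222 × 233 = 51.73 kJ, so Q_C = Q_H − W = 181.3 kJ.
Reservoir entropy changes: ΔS_H = −Q_H/T_H = −233/818.15 = -0.2848 kJ/K and ΔS_C = +Q_C/T_C = 181.3/293.00 = 0.6187 kJ/K.
ΔS_univ = −Q_H/T_H + Q_C/T_C = 0.3339 kJ/K (> 0, since η = 0.222 < η_Carnot = 0.642).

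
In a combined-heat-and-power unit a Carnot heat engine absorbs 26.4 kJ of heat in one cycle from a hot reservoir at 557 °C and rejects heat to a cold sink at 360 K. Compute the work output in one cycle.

W ≈ 14.95 kJ

T_H = 557 °C → 557 + 273.15 = 830.15 K.
η_rev = 1 − T_C/T_H = 1 − 360.00/830.15 = 0.5663.
W = η·Q_H = 0.5663 × 26.4 = 14.95 kJ.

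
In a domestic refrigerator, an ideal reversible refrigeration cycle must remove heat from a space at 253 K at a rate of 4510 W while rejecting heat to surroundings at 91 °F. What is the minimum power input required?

T_H = 91 °F → (91 − 32) × 5/9 = 32.78 °C = 305.93 K.
The reversible coefficient of performance is COP_R = T_C/(T_H − T_C) = 253.00/52.93 = 4.7801.
W = Q_C/COP_R = 4510/4.7801 = 943 W.

Ẇ_in ≈ 943 W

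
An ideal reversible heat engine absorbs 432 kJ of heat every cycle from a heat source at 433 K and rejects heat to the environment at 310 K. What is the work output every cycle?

The Carnot efficiency is η = 1 − T_C/T_H = 1 − 310.00/433.00 = 0.2841.
W = η·Q_H = 0.2841 × 432 = 123 kJ.

W ≈ 123 kJ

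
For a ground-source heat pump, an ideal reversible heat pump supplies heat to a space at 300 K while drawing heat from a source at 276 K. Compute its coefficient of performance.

COP_HP ≈ 12.50

For a reversible heat pump, COP_HP = T_H/(T_H − T_C) = 300.00/(300.00 − 276.00) = 12.50.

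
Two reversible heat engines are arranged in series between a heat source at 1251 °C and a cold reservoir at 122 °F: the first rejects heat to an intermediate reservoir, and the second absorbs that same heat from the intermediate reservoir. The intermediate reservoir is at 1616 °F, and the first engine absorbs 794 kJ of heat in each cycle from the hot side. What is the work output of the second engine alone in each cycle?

W₂ ≈ 432 kJ

T_H = 1251 °C → 1251 + 273.15 = 1524.15 K.
T_C = 122 °F → (122 − 32) × 5/9 = 50.00 °C = 323.15 K.
T_m = 1616 °F → (1616 − 32) × 5/9 = 880.00 °C = 1153.15 K.
Heat entering the second stage: Q_m = Q_H·(T_m/T_H) = 794 × 1153.15/1524.15 = 601 kJ.
Second-stage efficiency η₂ = 1 − T_C/T_m = 1 − 323.15/1153.15 = 0.7198, so W₂ = η₂·Q_m = 432 kJ.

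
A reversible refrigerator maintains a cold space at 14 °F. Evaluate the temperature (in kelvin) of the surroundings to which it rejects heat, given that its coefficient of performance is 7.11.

T_C = 14 °F → (14 − 32) × 5/9 = -10.00 °C = 263.15 K.
COP_R = T_C/(T_H − T_C) ⇒ T_H = T_C·(1 + 1/COP_R) = 263.15 × (1 + 1/7.11) = 300 K.

T_H ≈ 300 K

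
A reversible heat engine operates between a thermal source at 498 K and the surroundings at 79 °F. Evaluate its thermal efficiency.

η ≈ 0.3991

T_C = 79 °F → (79 − 32) × 5/9 = 26.11 °C = 299.26 K.
Since the cycle is reversible, η = 1 − T_C/T_H = 1 − 299.26/498.00 = 0.3991.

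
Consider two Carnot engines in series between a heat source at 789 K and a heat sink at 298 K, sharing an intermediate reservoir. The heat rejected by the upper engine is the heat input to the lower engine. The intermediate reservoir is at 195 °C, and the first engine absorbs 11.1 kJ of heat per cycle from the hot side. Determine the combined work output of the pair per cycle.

W_total ≈ 6.908 kJ

Two reversible stages in series are equivalent to a single Carnot engine between T_H and T_C, so η_total = 1 − T_C/T_H = 1 − 298.00/789.00 = 0.6223.
W_total = η_total · Q_H = 0.6223 × 11.1 = 6.908 kJ.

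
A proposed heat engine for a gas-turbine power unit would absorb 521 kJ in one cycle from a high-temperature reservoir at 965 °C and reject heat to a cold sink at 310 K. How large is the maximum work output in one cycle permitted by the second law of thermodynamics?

W_max ≈ 391 kJ

T_H = 965 °C → 965 + 273.15 = 1238.15 K.
The second-law ceiling is the Carnot efficiency, η_max = 1 − T_C/T_H = 1 − 310.00/1238.15 = 0.7496.
W_max = η_max · Q_H = 0.7496 × 521 = 391 kJ.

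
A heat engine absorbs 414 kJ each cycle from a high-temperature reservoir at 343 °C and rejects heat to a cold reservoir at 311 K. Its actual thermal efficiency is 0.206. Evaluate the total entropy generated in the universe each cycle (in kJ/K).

T_H = 343 °C → 343 + 273.15 = 616.15 K.
W = η·Q_H = 0.206 × 414 = 85.28 kJ, so Q_C = Q_H − W = 328.7 kJ.
The hot reservoir loses entropy Q_H/T_H = 414/616.15 = 0.6719 kJ/K; the cold reservoir gains Q_C/T_C = 328.7/311.00 = 1.057 kJ/K.
ΔS_univ = −Q_H/T_H + Q_C/T_C = 0.3851 kJ/K (> 0, since η = 0.206 < η_Carnot = 0.495).

ΔS_univ ≈ 0.3851 kJ/K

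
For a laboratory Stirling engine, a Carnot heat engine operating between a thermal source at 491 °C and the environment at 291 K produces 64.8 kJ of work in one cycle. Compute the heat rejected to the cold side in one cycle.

T_H = 491 °C → 491 + 273.15 = 764.15 K.
Carnot efficiency: η = 1 − T_C/T_H = 1 − 291.00/764.15 = 0.6192.
Since Q_C/Q_H = T_C/T_H and Q_H = W/η, Q_C = W·T_C/(T_H − T_C) = 64.8 × 291.00/473.15 = 39.9 kJ.

Q_C ≈ 39.9 kJ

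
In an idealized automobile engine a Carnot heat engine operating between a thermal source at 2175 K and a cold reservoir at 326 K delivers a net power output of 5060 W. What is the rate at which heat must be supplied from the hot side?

Q̇_H ≈ 5950 W

The Carnot efficiency is η = 1 − T_C/T_H = 1 − 326.00/2175.00 = 0.8501.
Q_H = W/η = 5060/0.8501 = 5950 W.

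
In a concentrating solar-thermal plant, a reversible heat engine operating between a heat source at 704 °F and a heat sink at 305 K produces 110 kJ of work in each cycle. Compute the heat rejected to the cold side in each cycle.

T_H = 704 °F → (704 − 32) × 5/9 = 373.33 °C = 646.48 K.
The Carnot efficiency is η = 1 − T_C/T_H = 1 − 305.00/646.48 = 0.5282.
Since Q_C/Q_H = T_C/T_H and Q_H = W/η, Q_C = W·T_C/(T_H − T_C) = 110 × 305.00/341.48 = 98.2 kJ.

Q_C ≈ 98.2 kJ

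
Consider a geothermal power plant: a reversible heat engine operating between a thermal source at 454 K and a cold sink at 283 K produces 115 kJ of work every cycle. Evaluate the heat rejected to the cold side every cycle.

Carnot efficiency: η = 1 − T_C/T_H = 1 − 283.00/454.00 = 0.3767.
Since Q_C/Q_H = T_C/T_H and Q_H = W/η, Q_C = W·T_C/(T_H − T_C) = 115 × 283.00/171.00 = 190 kJ.

Q_C ≈ 190 kJ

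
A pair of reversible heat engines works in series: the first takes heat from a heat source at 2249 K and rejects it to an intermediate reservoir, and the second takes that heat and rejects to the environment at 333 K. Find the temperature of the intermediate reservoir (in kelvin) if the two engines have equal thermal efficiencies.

T_m ≈ 865 K

Equal efficiencies require 1 − T_m/T_H = 1 − T_C/T_m, i.e. T_m/T_H = T_C/T_m, so T_m = √(T_H·T_C) = √(2249.00 × 333.00) = 865 K.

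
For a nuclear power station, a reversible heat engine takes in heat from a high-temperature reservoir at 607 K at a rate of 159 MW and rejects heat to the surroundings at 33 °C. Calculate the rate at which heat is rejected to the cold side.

T_C = 33 °C → 33 + 273.15 = 306.15 K.
Carnot efficiency: η = 1 − T_C/T_H = 1 − 306.15/607.00 = 0.4956.
For a reversible cycle Q_C/Q_H = T_C/T_H, so Q_C = 159 × 306.15/607.00 = 80.2 MW.

Q̇_C ≈ 80.2 MW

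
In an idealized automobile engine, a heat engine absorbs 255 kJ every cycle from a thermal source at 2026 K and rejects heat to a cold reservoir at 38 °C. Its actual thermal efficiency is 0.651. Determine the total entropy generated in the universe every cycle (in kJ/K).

ΔS_univ ≈ 0.1602 kJ/K

T_C = 38 °C → 38 + 273.15 = 311.15 K.
W = η·Q_H = 0.651 × 255 = 166.0 kJ, so Q_C = Q_H − W = 89.00 kJ.
Reservoir entropy changes: ΔS_H = −Q_H/T_H = −255/2026.00 = -0.1259 kJ/K and ΔS_C = +Q_C/T_C = 89.00/311.15 = 0.2860 kJ/K.
ΔS_univ = −Q_H/T_H + Q_C/T_C = 0.1602 kJ/K (> 0, since η = 0.651 < η_Carnot = 0.846).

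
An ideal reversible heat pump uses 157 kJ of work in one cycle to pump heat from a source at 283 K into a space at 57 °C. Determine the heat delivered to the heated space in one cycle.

T_H = 57 °C → 57 + 273.15 = 330.15 K.
Reversible heating COP: COP_HP = T_H/(T_H − T_C) = 330.15/47.15 = 7.0021.
Q_H = COP_HP · W = 7.0021 × 157 = 1100 kJ.

Q_H ≈ 1100 kJ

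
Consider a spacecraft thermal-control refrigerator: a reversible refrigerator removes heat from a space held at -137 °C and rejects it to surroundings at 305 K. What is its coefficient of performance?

T_C = -137 °C → -137 + 273.15 = 136.15 K.
For a reversible refrigerator, COP_R = T_C/(T_H − T_C) = 136.15/(305.00 − 136.15) = 0.8063.

COP_R ≈ 0.8063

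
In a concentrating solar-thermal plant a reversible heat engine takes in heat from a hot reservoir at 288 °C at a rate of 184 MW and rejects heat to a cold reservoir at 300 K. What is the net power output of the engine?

Ẇ ≈ 85.6 MW

T_H = 288 °C → 288 + 273.15 = 561.15 K.
Since the cycle is reversible, η = 1 − T_C/T_H = 1 − 300.00/561.15 = 0.4654.
W = η·Q_H = 0.4654 × 184 = 85.6 MW.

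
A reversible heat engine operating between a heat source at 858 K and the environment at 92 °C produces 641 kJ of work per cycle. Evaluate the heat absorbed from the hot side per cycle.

Q_H ≈ 1120 kJ

T_C = 92 °C → 92 + 273.15 = 365.15 K.
Since the cycle is reversible, η = 1 − T_C/T_H = 1 − 365.15/858.00 = 0.5744.
Q_H = W/η = 641/0.5744 = 1120 kJ.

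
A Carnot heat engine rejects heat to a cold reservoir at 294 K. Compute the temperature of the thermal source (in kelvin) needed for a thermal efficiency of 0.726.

T_H ≈ 1073 K

From η = 1 − T_C/T_H, solving for T_H gives T_H = T_C/(1 − η) = 294.00/(1 − 0.726) = 1073 K.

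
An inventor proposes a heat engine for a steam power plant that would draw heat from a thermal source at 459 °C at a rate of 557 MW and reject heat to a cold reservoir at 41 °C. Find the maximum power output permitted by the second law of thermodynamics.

T_H = 459 °C → 459 + 273.15 = 732.15 K.
T_C = 41 °C → 41 + 273.15 = 314.15 K.
By the Carnot theorem, η_max = 1 − T_C/T_H = 1 − 314.15/732.15 = 0.5709.
W_max = η_max · Q_H = 0.5709 × 557 = 318 MW.

Ẇ_max ≈ 318 MW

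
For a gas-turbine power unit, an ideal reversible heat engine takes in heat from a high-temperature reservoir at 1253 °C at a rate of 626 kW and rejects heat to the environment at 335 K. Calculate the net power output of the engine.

T_H = 1253 °C → 1253 + 273.15 = 1526.15 K.
Since the cycle is reversible, η = 1 − T_C/T_H = 1 − 335.00/1526.15 = 0.7805.
W = η·Q_H = 0.7805 × 626 = 488.6 kW.

Ẇ ≈ 488.6 kW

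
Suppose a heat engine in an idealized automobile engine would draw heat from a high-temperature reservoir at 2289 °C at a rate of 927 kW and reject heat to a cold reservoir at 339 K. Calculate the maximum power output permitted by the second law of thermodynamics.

T_H = 2289 °C → 2289 + 273.15 = 2562.15 K.
By the Carnot theorem, η_max = 1 − T_C/T_H = 1 − 339.00/2562.15 = 0.8677.
W_max = η_max · Q_H = 0.8677 × 927 = 804.3 kW.

Ẇ_max ≈ 804.3 kW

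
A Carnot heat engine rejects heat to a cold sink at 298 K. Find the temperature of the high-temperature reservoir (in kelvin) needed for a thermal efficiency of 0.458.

From η = 1 − T_C/T_H, solving for T_H gives T_H = T_C/(1 − η) = 298.00/(1 − 0.458) = 550 K.

T_H ≈ 550 K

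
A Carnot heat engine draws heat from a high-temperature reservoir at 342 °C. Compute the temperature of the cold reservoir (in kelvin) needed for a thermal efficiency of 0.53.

T_C ≈ 289.1 K

T_H = 342 °C → 342 + 273.15 = 615.15 K.
From η = 1 − T_C/T_H, T_C = T_H·(1 − η) = 615.15 × (1 − 0.53) = 289.1 K.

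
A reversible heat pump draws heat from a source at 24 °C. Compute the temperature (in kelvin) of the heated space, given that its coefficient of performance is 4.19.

T_C = 24 °C → 24 + 273.15 = 297.15 K.
COP_HP = T_H/(T_H − T_C) ⇒ T_H = T_C·COP_HP/(COP_HP − 1) = 297.15 × 4.19/(4.19 − 1) = 390 K.

T_H ≈ 390 K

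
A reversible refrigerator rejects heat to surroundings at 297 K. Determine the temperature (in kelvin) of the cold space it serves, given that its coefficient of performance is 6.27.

COP_R = T_C/(T_H − T_C) ⇒ T_C = T_H·COP_R/(1 + COP_R) = 297.00 × 6.27/(1 + 6.27) = 256 K.

T_C ≈ 256 K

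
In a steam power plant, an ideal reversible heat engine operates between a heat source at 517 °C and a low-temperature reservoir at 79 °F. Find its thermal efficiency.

η ≈ 0.621

T_H = 517 °C → 517 + 273.15 = 790.15 K.
T_C = 79 °F → (79 − 32) × 5/9 = 26.11 °C = 299.26 K.
For a reversible engine, η = 1 − T_C/T_H = 1 − 299.26/790.15 = 0.621.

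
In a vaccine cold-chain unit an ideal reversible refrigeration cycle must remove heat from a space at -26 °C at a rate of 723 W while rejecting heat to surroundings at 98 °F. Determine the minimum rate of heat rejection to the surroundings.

T_H = 98 °F → (98 − 32) × 5/9 = 36.67 °C = 309.82 K.
T_C = -26 °C → -26 + 273.15 = 247.15 K.
For a reversible cycle Q_H/Q_C = T_H/T_C, so Q_H = Q_C·T_H/T_C = 723 × 309.82/247.15 = 906.3 W.

Q̇_H ≈ 906.3 W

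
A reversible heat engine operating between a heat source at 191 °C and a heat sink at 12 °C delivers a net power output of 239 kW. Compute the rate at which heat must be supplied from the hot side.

Q̇_H ≈ 620 kW

T_H = 191 °C → 191 + 273.15 = 464.15 K.
T_C = 12 °C → 12 + 273.15 = 285.15 K.
For a reversible engine, η = 1 − T_C/T_H = 1 − 285.15/464.15 = 0.3857.
Q_H = W/η = 239/0.3857 = 620 kW.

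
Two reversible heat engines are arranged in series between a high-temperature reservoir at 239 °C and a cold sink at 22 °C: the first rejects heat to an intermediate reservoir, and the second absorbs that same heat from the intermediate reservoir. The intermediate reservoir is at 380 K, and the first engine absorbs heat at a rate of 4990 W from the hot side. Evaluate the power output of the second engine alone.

Ẇ₂ ≈ 827 W

T_H = 239 °C → 239 + 273.15 = 512.15 K.
T_C = 22 °C → 22 + 273.15 = 295.15 K.
Heat entering the second stage: Q_m = Q_H·(T_m/T_H) = 4990 × 380.00/512.15 = 3700 W.
Second-stage efficiency η₂ = 1 − T_C/T_m = 1 − 295.15/380.00 = 0.2233, so W₂ = η₂·Q_m = 827 W.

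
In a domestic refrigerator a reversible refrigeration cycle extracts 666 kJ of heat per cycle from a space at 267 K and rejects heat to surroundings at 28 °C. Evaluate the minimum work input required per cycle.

W_in ≈ 85.18 kJ

T_H = 28 °C → 28 + 273.15 = 301.15 K.
The reversible coefficient of performance is COP_R = T_C/(T_H − T_C) = 267.00/34.15 = 7.8184.
W = Q_C/COP_R = 666/7.8184 = 85.18 kJ.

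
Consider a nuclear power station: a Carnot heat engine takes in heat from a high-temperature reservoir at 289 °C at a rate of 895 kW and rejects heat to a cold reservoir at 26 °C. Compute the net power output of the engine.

Ẇ ≈ 419 kW

T_H = 289 °C → 289 + 273.15 = 562.15 K.
T_C = 26 °C → 26 + 273.15 = 299.15 K.
η_rev = 1 − T_C/T_H = 1 − 299.15/562.15 = 0.4678.
W = η·Q_H = 0.4678 × 895 = 419 kW.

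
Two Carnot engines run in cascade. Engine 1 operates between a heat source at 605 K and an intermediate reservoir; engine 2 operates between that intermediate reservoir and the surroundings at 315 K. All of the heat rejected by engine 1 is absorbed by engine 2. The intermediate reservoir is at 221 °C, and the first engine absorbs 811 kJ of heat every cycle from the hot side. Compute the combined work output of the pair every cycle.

Two reversible stages in series are equivalent to a single Carnot engine between T_H and T_C, so η_total = 1 − T_C/T_H = 1 − 315.00/605.00 = 0.4793.
W_total = η_total · Q_H = 0.4793 × 811 = 389 kJ.

W_total ≈ 389 kJ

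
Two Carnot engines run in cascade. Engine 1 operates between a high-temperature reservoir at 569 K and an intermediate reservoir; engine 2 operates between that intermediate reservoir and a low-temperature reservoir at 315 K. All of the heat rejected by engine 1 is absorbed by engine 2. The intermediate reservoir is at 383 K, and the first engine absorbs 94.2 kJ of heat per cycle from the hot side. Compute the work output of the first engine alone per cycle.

W₁ ≈ 30.8 kJ

First-stage efficiency η₁ = 1 − T_m/T_H = 1 − 383.00/569.00 = 0.3269.
W₁ = η₁·Q_H = 0.3269 × 94.2 = 30.8 kJ.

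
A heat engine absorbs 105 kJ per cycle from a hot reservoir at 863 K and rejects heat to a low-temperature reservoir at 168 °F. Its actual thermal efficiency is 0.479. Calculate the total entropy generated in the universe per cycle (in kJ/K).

T_C = 168 °F → (168 − 32) × 5/9 = 75.56 °C = 348.71 K.
W = η·Q_H = 0.479 × 105 = 50.29 kJ, so Q_C = Q_H − W = 54.71 kJ.
The hot reservoir loses entropy Q_H/T_H = 105/863.00 = 0.1217 kJ/K; the cold reservoir gains Q_C/T_C = 54.71/348.71 = 0.1569 kJ/K.
ΔS_univ = −Q_H/T_H + Q_C/T_C = 0.0352 kJ/K (> 0, since η = 0.479 < η_Carnot = 0.596).

ΔS_univ ≈ 0.0352 kJ/K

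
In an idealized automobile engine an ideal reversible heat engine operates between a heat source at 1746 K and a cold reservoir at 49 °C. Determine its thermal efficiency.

T_C = 49 °C → 49 + 273.15 = 322.15 K.
η_rev = 1 − T_C/T_H = 1 − 322.15/1746.00 = 0.8155.

η ≈ 0.8155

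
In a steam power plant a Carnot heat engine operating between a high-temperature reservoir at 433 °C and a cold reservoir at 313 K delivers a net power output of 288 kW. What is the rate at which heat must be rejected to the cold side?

Q̇_C ≈ 229.3 kW

T_H = 433 °C → 433 + 273.15 = 706.15 K.
The Carnot efficiency is η = 1 − T_C/T_H = 1 − 313.00/706.15 = 0.5568.
Since Q_C/Q_H = T_C/T_H and Q_H = W/η, Q_C = W·T_C/(T_H − T_C) = 288 × 313.00/393.15 = 229.3 kW.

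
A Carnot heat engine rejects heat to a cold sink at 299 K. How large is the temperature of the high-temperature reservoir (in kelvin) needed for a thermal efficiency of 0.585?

T_H ≈ 720.5 K

From η = 1 − T_C/T_H, solving for T_H gives T_H = T_C/(1 − η) = 299.00/(1 − 0.585) = 720.5 K.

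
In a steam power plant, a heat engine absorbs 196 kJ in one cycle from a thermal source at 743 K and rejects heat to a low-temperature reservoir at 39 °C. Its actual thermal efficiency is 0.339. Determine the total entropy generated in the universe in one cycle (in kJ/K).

T_C = 39 °C → 39 + 273.15 = 312.15 K.
W = η·Q_H = 0.339 × 196 = 66.44 kJ, so Q_C = Q_H − W = 129.6 kJ.
The hot reservoir loses entropy Q_H/T_H = 196/743.00 = 0.2638 kJ/K; the cold reservoir gains Q_C/T_C = 129.6/312.15 = 0.4150 kJ/K.
ΔS_univ = −Q_H/T_H + Q_C/T_C = 0.1512 kJ/K (> 0, since η = 0.339 < η_Carnot = 0.580).

ΔS_univ ≈ 0.1512 kJ/K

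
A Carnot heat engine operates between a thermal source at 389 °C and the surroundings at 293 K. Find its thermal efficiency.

T_H = 389 °C → 389 + 273.15 = 662.15 K.
η_rev = 1 − T_C/T_H = 1 − 293.00/662.15 = 0.558.

η ≈ 0.558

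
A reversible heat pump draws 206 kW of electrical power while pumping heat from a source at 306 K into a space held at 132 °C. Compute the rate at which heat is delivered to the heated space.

T_H = 132 °C → 132 + 273.15 = 405.15 K.
Reversible heating COP: COP_HP = T_H/(T_H − T_C) = 405.15/99.15 = 4.0862.
Q_H = COP_HP · W = 4.0862 × 206 = 842 kW.

Q̇_H ≈ 842 kW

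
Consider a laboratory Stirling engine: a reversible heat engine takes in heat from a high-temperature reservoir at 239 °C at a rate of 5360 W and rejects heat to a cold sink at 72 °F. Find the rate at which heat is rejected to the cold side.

T_H = 239 °C → 239 + 273.15 = 512.15 K.
T_C = 72 °F → (72 − 32) × 5/9 = 22.22 °C = 295.37 K.
For a reversible engine, η = 1 − T_C/T_H = 1 − 295.37/512.15 = 0.4233.
For a reversible cycle Q_C/Q_H = T_C/T_H, so Q_C = 5360 × 295.37/512.15 = 3090 W.

Q̇_C ≈ 3090 W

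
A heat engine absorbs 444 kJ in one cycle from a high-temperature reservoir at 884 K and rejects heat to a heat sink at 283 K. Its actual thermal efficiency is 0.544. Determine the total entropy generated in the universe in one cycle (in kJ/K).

W = η·Q_H = 0.544 × 444 = 241.5 kJ, so Q_C = Q_H − W = 202.5 kJ.
Entropy balance on the reservoirs: −Q_H/T_H = -0.5023 kJ/K, +Q_C/T_C = 0.7154 kJ/K.
ΔS_univ = −Q_H/T_H + Q_C/T_C = 0.213 kJ/K (> 0, since η = 0.544 < η_Carnot = 0.680).

ΔS_univ ≈ 0.213 kJ/K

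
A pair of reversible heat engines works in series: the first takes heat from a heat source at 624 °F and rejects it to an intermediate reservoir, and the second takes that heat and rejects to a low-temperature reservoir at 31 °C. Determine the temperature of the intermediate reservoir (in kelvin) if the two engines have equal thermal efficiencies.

T_m ≈ 428 K

T_H = 624 °F → (624 − 32) × 5/9 = 328.89 °C = 602.04 K.
T_C = 31 °C → 31 + 273.15 = 304.15 K.
Equal efficiencies require 1 − T_m/T_H = 1 − T_C/T_m, i.e. T_m/T_H = T_C/T_m, so T_m = √(T_H·T_C) = √(602.04 × 304.15) = 428 K.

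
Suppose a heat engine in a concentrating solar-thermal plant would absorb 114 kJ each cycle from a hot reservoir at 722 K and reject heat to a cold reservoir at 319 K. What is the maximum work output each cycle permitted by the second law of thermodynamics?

No engine can exceed the Carnot limit: η_max = 1 − T_C/T_H = 1 − 319.00/722.00 = 0.5582.
W_max = η_max · Q_H = 0.5582 × 114 = 63.6 kJ.

W_max ≈ 63.6 kJ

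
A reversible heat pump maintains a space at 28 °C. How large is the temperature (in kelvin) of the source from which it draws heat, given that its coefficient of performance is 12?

T_H = 28 °C → 28 + 273.15 = 301.15 K.
COP_HP = T_H/(T_H − T_C) ⇒ T_C = T_H·(COP_HP − 1)/COP_HP = 301.15 × (12 − 1)/12 = 276.1 K.

T_C ≈ 276.1 K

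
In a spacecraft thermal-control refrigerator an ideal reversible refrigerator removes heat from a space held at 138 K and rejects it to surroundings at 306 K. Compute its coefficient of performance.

The reversible coefficient of performance is COP_R = T_C/(T_H − T_C) = 138.00/(306.00 − 138.00) = 0.821.

COP_R ≈ 0.821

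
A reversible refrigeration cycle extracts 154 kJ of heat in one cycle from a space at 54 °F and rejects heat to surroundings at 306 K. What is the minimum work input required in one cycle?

T_C = 54 °F → (54 − 32) × 5/9 = 12.22 °C = 285.37 K.
The reversible coefficient of performance is COP_R = T_C/(T_H − T_C) = 285.37/20.63 = 13.8344.
W = Q_C/COP_R = 154/13.8344 = 11.1 kJ.

W_in ≈ 11.1 kJ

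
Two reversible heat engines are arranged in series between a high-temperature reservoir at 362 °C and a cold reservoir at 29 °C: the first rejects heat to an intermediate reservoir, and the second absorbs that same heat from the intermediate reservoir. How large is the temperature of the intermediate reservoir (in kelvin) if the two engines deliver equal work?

T_m ≈ 468.6 K

T_H = 362 °C → 362 + 273.15 = 635.15 K.
T_C = 29 °C → 29 + 273.15 = 302.15 K.
For reversible stages Q_m = Q_H·(T_m/T_H). Setting W₁ = Q_H(1 − T_m/T_H) equal to W₂ = Q_m(1 − T_C/T_m) = Q_H·(T_m − T_C)/T_H gives T_H − T_m = T_m − T_C, so T_m = (T_H + T_C)/2 = (635.15 + 302.15)/2 = 468.6 K.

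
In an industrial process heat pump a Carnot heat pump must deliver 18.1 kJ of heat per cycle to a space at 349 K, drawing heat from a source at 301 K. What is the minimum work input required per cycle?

W_in ≈ 2.489 kJ

The Carnot heat-pump COP is COP_HP = T_H/(T_H − T_C) = 349.00/48.00 = 7.2708.
W = Q_H/COP_HP = 18.1/7.2708 = 2.489 kJ.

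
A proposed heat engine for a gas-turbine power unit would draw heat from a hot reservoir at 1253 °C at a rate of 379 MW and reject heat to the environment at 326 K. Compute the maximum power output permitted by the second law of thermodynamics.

T_H = 1253 °C → 1253 + 273.15 = 1526.15 K.
No engine can exceed the Carnot limit: η_max = 1 − T_C/T_H = 1 − 326.00/1526.15 = 0.7864.
W_max = η_max · Q_H = 0.7864 × 379 = 298.0 MW.

Ẇ_max ≈ 298.0 MW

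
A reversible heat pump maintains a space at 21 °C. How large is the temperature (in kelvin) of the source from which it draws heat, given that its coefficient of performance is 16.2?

T_H = 21 °C → 21 + 273.15 = 294.15 K.
COP_HP = T_H/(T_H − T_C) ⇒ T_C = T_H·(COP_HP − 1)/COP_HP = 294.15 × (16.2 − 1)/16.2 = 276 K.

T_C ≈ 276 K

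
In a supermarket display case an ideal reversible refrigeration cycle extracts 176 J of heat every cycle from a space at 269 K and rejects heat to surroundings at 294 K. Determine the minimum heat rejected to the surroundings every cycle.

Q_H ≈ 192 J

For a reversible cycle Q_H/Q_C = T_H/T_C, so Q_H = Q_C·T_H/T_C = 176 × 294.00/269.00 = 192 J.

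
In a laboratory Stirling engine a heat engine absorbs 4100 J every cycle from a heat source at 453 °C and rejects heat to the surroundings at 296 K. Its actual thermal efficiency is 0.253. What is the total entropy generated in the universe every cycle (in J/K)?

T_H = 453 °C → 453 + 273.15 = 726.15 K.
W = η·Q_H = 0.253 × 4100 = 1037 J, so Q_C = Q_H − W = 3063 J.
Entropy balance on the reservoirs: −Q_H/T_H = -5.646 J/K, +Q_C/T_C = 10.35 J/K.
ΔS_univ = −Q_H/T_H + Q_C/T_C = 4.70 J/K (> 0, since η = 0.253 < η_Carnot = 0.592).

ΔS_univ ≈ 4.70 J/K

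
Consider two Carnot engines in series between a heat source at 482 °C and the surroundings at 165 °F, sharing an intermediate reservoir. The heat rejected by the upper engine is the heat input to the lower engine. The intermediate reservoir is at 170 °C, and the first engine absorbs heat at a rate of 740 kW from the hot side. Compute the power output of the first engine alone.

T_H = 482 °C → 482 + 273.15 = 755.15 K.
T_C = 165 °F → (165 − 32) × 5/9 = 73.89 °C = 347.04 K.
T_m = 170 °C → 170 + 273.15 = 443.15 K.
First-stage efficiency η₁ = 1 − T_m/T_H = 1 − 443.15/755.15 = 0.4132.
W₁ = η₁·Q_H = 0.4132 × 740 = 306 kW.

Ẇ₁ ≈ 306 kW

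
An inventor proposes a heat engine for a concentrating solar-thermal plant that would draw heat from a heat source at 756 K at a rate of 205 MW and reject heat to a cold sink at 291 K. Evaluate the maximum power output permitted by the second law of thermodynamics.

The upper bound on efficiency is η_max = 1 − T_C/T_H = 1 − 291.00/756.00 = 0.6151.
W_max = η_max · Q_H = 0.6151 × 205 = 126 MW.

Ẇ_max ≈ 126 MW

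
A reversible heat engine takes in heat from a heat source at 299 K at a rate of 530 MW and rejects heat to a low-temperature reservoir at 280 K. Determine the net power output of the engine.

Ẇ ≈ 33.68 MW

Since the cycle is reversible, η = 1 − T_C/T_H = 1 − 280.00/299.00 = 0.0635.
W = η·Q_H = 0.0635 × 530 = 33.68 MW.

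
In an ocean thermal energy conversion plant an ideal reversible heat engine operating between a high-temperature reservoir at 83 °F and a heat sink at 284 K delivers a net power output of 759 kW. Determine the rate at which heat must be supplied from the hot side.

Q̇_H ≈ 13100 kW

T_H = 83 °F → (83 − 32) × 5/9 = 28.33 °C = 301.48 K.
η_rev = 1 − T_C/T_H = 1 − 284.00/301.48 = 0.0580.
Q_H = W/η = 759/0.0580 = 13100 kW.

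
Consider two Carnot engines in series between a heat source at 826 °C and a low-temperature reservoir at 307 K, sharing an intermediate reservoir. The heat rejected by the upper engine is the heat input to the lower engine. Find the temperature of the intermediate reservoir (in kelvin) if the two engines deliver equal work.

T_H = 826 °C → 826 + 273.15 = 1099.15 K.
For reversible stages Q_m = Q_H·(T_m/T_H). Setting W₁ = Q_H(1 − T_m/T_H) equal to W₂ = Q_m(1 − T_C/T_m) = Q_H·(T_m − T_C)/T_H gives T_H − T_m = T_m − T_C, so T_m = (T_H + T_C)/2 = (1099.15 + 307.00)/2 = 703 K.

T_m ≈ 703 K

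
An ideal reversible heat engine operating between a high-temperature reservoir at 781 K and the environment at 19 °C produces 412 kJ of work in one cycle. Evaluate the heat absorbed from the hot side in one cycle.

T_C = 19 °C → 19 + 273.15 = 292.15 K.
Since the cycle is reversible, η = 1 − T_C/T_H = 1 − 292.15/781.00 = 0.6259.
Q_H = W/η = 412/0.6259 = 658 kJ.

Q_H ≈ 658 kJ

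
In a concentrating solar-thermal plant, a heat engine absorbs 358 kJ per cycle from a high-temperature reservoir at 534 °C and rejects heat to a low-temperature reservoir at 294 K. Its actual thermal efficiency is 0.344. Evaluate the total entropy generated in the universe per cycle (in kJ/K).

ΔS_univ ≈ 0.3553 kJ/K

T_H = 534 °C → 534 + 273.15 = 807.15 K.
W = η·Q_H = 0.344 × 358 = 123.2 kJ, so Q_C = Q_H − W = 234.8 kJ.
The hot reservoir loses entropy Q_H/T_H = 358/807.15 = 0.4435 kJ/K; the cold reservoir gains Q_C/T_C = 234.8/294.00 = 0.7988 kJ/K.
ΔS_univ = −Q_H/T_H + Q_C/T_C = 0.3553 kJ/K (> 0, since η = 0.344 < η_Carnot = 0.636).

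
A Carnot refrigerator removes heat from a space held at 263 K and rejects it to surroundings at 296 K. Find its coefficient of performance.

COP_R ≈ 7.97

For a reversible refrigerator, COP_R = T_C/(T_H − T_C) = 263.00/(296.00 − 263.00) = 7.97.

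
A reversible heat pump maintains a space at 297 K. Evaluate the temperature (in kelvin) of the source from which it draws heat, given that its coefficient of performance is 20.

COP_HP = T_H/(T_H − T_C) ⇒ T_C = T_H·(COP_HP − 1)/COP_HP = 297.00 × (20 − 1)/20 = 282 K.

T_C ≈ 282 K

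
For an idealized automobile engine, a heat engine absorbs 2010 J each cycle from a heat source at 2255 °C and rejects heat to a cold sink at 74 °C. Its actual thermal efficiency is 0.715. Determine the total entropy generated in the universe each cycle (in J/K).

ΔS_univ ≈ 0.855 J/K

T_H = 2255 °C → 2255 + 273.15 = 2528.15 K.
T_C = 74 °C → 74 + 273.15 = 347.15 K.
W = η·Q_H = 0.715 × 2010 = 1437 J, so Q_C = Q_H − W = 572.9 J.
Entropy balance on the reservoirs: −Q_H/T_H = -0.7950 J/K, +Q_C/T_C = 1.650 J/K.
ΔS_univ = −Q_H/T_H + Q_C/T_C = 0.855 J/K (> 0, since η = 0.715 < η_Carnot = 0.863).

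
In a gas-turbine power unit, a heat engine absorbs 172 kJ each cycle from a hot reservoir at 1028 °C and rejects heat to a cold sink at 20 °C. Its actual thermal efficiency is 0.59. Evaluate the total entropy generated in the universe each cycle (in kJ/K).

ΔS_univ ≈ 0.108 kJ/K

T_H = 1028 °C → 1028 + 273.15 = 1301.15 K.
T_C = 20 °C → 20 + 273.15 = 293.15 K.
W = η·Q_H = 0.59 × 172 = 101.5 kJ, so Q_C = Q_H − W = 70.52 kJ.
The hot reservoir loses entropy Q_H/T_H = 172/1301.15 = 0.1322 kJ/K; the cold reservoir gains Q_C/T_C = 70.52/293.15 = 0.2406 kJ/K.
ΔS_univ = −Q_H/T_H + Q_C/T_C = 0.108 kJ/K (> 0, since η = 0.59 < η_Carnot = 0.775).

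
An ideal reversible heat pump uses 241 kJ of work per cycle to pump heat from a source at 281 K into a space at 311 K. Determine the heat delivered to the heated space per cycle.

Q_H ≈ 2498 kJ

COP_HP = T_H/(T_H − T_C) = 311.00/30.00 = 10.3667.
Q_H = COP_HP · W = 10.3667 × 241 = 2498 kJ.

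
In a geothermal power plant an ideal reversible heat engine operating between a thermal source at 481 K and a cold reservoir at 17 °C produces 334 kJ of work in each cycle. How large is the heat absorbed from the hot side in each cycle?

Q_H ≈ 841.8 kJ

T_C = 17 °C → 17 + 273.15 = 290.15 K.
The Carnot efficiency is η = 1 − T_C/T_H = 1 − 290.15/481.00 = 0.3968.
Q_H = W/η = 334/0.3968 = 841.8 kJ.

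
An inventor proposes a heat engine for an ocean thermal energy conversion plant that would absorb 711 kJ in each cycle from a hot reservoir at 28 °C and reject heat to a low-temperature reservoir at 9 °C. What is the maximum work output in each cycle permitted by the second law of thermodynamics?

W_max ≈ 44.9 kJ

T_H = 28 °C → 28 + 273.15 = 301.15 K.
T_C = 9 °C → 9 + 273.15 = 282.15 K.
No engine can exceed the Carnot limit: η_max = 1 − T_C/T_H = 1 − 282.15/301.15 = 0.0631.
W_max = η_max · Q_H = 0.0631 × 711 = 44.9 kJ.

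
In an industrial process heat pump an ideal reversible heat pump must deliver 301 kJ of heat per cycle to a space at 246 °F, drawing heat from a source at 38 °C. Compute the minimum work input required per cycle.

W_in ≈ 62.1 kJ

T_H = 246 °F → (246 − 32) × 5/9 = 118.89 °C = 392.04 K.
T_C = 38 °C → 38 + 273.15 = 311.15 K.
Reversible heating COP: COP_HP = T_H/(T_H − T_C) = 392.04/80.89 = 4.8466.
W = Q_H/COP_HP = 301/4.8466 = 62.1 kJ.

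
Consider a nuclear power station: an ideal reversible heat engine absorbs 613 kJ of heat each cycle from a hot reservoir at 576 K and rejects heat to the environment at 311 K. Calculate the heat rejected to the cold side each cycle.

The Carnot efficiency is η = 1 − T_C/T_H = 1 − 311.00/576.00 = 0.4601.
For a reversible cycle Q_C/Q_H = T_C/T_H, so Q_C = 613 × 311.00/576.00 = 331 kJ.

Q_C ≈ 331 kJ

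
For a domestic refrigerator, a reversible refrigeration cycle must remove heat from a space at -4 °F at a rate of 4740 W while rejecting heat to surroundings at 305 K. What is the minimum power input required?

T_C = -4 °F → (-4 − 32) × 5/9 = -20.00 °C = 253.15 K.
For a reversible refrigerator, COP_R = T_C/(T_H − T_C) = 253.15/51.85 = 4.8824.
W = Q_C/COP_R = 4740/4.8824 = 970.8 W.

Ẇ_in ≈ 970.8 W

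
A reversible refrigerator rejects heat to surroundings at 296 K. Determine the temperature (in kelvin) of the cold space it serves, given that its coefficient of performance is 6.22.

COP_R = T_C/(T_H − T_C) ⇒ T_C = T_H·COP_R/(1 + COP_R) = 296.00 × 6.22/(1 + 6.22) = 255 K.

T_C ≈ 255 K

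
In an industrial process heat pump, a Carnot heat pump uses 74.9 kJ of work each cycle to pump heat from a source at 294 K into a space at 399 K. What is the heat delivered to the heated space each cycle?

The Carnot heat-pump COP is COP_HP = T_H/(T_H − T_C) = 399.00/105.00 = 3.8000.
Q_H = COP_HP · W = 3.8000 × 74.9 = 285 kJ.

Q_H ≈ 285 kJ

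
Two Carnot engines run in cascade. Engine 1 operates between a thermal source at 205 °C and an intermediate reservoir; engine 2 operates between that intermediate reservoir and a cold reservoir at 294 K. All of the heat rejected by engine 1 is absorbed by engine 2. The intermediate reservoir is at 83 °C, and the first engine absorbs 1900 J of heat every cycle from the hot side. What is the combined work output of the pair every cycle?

T_H = 205 °C → 205 + 273.15 = 478.15 K.
Two reversible stages in series are equivalent to a single Carnot engine between T_H and T_C, so η_total = 1 − T_C/T_H = 1 − 294.00/478.15 = 0.3851.
W_total = η_total · Q_H = 0.3851 × 1900 = 731.7 J.

W_total ≈ 731.7 J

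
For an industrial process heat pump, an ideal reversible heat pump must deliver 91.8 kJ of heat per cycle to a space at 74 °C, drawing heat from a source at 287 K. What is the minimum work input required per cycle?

T_H = 74 °C → 74 + 273.15 = 347.15 K.
For a reversible heat pump, COP_HP = T_H/(T_H − T_C) = 347.15/60.15 = 5.7714.
W = Q_H/COP_HP = 91.8/5.7714 = 15.91 kJ.

W_in ≈ 15.91 kJ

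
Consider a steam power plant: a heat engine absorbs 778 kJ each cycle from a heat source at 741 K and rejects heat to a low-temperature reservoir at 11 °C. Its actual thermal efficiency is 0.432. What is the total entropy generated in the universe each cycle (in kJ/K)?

ΔS_univ ≈ 0.505 kJ/K

T_C = 11 °C → 11 + 273.15 = 284.15 K.
W = η·Q_H = 0.432 × 778 = 336.1 kJ, so Q_C = Q_H − W = 441.9 kJ.
Reservoir entropy changes: ΔS_H = −Q_H/T_H = −778/741.00 = -1.050 kJ/K and ΔS_C = +Q_C/T_C = 441.9/284.15 = 1.555 kJ/K.
ΔS_univ = −Q_H/T_H + Q_C/T_C = 0.505 kJ/K (> 0, since η = 0.432 < η_Carnot = 0.617).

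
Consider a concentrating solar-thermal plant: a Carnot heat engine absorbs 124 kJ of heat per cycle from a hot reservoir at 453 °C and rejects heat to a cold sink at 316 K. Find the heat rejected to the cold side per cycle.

Q_C ≈ 54.0 kJ

T_H = 453 °C → 453 + 273.15 = 726.15 K.
η_rev = 1 − T_C/T_H = 1 − 316.00/726.15 = 0.5648.
For a reversible cycle Q_C/Q_H = T_C/T_H, so Q_C = 124 × 316.00/726.15 = 54.0 kJ.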